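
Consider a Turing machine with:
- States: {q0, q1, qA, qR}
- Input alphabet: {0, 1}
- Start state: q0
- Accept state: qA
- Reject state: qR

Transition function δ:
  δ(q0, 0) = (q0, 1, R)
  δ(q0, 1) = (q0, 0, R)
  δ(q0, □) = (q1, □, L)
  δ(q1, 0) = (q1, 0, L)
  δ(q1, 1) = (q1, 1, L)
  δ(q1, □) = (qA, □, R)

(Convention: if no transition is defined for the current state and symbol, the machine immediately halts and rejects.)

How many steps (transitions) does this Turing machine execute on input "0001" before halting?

Execution trace:
Initial: [q0]0001
Step 1: δ(q0, 0) = (q0, 1, R) → 1[q0]001
Step 2: δ(q0, 0) = (q0, 1, R) → 11[q0]01
Step 3: δ(q0, 0) = (q0, 1, R) → 111[q0]1
Step 4: δ(q0, 1) = (q0, 0, R) → 1110[q0]□
Step 5: δ(q0, □) = (q1, □, L) → 111[q1]0□
Step 6: δ(q1, 0) = (q1, 0, L) → 11[q1]10□
Step 7: δ(q1, 1) = (q1, 1, L) → 1[q1]110□
Step 8: δ(q1, 1) = (q1, 1, L) → [q1]1110□
Step 9: δ(q1, 1) = (q1, 1, L) → [q1]□1110□
Step 10: δ(q1, □) = (qA, □, R) → □[qA]1110□

The machine reaches the accept state qA and halts.

The machine executed 10 steps before halting.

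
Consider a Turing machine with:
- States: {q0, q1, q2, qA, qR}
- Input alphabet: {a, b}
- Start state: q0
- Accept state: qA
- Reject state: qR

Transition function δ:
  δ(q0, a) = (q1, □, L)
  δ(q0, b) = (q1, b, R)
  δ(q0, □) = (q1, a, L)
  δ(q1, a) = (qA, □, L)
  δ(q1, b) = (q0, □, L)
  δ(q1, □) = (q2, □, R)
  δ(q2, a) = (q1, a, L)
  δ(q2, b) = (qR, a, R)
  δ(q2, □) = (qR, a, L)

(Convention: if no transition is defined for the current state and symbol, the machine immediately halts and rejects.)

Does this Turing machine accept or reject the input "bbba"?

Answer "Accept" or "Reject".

Execution trace:
Initial: [q0]bbba
Step 1: δ(q0, b) = (q1, b, R) → b[q1]bba
Step 2: δ(q1, b) = (q0, □, L) → [q0]b□ba
Step 3: δ(q0, b) = (q1, b, R) → b[q1]□ba
Step 4: δ(q1, □) = (q2, □, R) → b□[q2]ba
Step 5: δ(q2, b) = (qR, a, R) → b□a[qR]a

The machine reaches the reject state qR and halts.

Answer: Reject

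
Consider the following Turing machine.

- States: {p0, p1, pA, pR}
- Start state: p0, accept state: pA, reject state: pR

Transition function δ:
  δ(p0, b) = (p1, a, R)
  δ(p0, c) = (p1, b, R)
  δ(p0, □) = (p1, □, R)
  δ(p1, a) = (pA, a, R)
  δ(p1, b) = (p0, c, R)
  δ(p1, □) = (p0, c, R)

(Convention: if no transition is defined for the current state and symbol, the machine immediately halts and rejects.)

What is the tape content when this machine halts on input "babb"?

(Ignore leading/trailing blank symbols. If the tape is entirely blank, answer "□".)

Execution trace:
Initial: [p0]babb
Step 1: δ(p0, b) = (p1, a, R) → a[p1]abb
Step 2: δ(p1, a) = (pA, a, R) → aa[pA]bb

The machine reaches the accept state pA and halts.

Final tape (ignoring leading/trailing blanks): aabb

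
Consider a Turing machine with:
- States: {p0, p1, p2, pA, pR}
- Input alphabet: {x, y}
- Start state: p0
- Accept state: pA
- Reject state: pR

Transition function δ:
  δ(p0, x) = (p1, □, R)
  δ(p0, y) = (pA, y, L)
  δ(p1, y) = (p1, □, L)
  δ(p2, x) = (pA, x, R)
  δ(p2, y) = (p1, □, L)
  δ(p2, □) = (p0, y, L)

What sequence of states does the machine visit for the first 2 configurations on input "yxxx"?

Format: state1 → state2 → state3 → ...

Execution trace:
Initial: [p0]yxxx
Step 1: δ(p0, y) = (pA, y, L) → [pA]□yxxx

The machine reaches the accept state pA and halts.

State sequence: p0 → pA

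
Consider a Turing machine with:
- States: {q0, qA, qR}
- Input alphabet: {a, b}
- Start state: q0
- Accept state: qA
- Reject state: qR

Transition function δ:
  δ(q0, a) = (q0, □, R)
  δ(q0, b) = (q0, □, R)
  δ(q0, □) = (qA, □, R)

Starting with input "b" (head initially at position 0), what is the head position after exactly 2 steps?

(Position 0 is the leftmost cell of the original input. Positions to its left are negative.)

Execution trace (head position shown):
Step 0: [q0]b  (head at position 0)
Step 1: move right → □[q0]□  (head at position 1)
Step 2: move right → □□[qA]□  (head at position 2)

After 2 steps, the head is at position 2.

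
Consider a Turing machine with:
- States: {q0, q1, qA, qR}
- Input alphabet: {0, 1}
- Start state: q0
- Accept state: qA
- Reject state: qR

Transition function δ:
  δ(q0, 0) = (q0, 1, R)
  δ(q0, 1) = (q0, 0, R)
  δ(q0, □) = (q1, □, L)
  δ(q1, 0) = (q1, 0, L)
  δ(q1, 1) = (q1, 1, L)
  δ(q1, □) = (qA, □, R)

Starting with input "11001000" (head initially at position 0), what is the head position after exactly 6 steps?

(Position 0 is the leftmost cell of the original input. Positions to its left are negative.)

Execution trace (head position shown):
Step 0: [q0]11001000  (head at position 0)
Step 1: move right → 0[q0]1001000  (head at position 1)
Step 2: move right → 00[q0]001000  (head at position 2)
Step 3: move right → 001[q0]01000  (head at position 3)
Step 4: move right → 0011[q0]1000  (head at position 4)
Step 5: move right → 00110[q0]000  (head at position 5)
Step 6: move right → 001101[q0]00  (head at position 6)

After 6 steps, the head is at position 6.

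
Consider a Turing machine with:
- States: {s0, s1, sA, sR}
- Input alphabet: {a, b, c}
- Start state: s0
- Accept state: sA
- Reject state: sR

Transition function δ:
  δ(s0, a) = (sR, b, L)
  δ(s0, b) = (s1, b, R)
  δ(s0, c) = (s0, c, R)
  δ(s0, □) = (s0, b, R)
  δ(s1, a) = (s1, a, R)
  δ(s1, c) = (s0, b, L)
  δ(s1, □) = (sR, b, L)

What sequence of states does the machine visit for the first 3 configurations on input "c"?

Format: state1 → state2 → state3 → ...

Execution trace:
Initial: [s0]c
Step 1: δ(s0, c) = (s0, c, R) → c[s0]□
Step 2: δ(s0, □) = (s0, b, R) → cb[s0]□

State sequence: s0 → s0 → s0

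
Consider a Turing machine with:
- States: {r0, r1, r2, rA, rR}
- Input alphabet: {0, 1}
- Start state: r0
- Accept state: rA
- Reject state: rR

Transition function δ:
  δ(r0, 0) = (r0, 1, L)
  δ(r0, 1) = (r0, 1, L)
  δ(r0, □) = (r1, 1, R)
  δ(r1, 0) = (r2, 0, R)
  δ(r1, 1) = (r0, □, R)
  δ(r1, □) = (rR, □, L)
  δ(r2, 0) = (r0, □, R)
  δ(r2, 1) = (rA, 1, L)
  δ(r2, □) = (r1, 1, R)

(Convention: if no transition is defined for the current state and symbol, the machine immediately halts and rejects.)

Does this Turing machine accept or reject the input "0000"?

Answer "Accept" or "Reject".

Execution trace:
Initial: [r0]0000
Step 1: δ(r0, 0) = (r0, 1, L) → [r0]□1000
Step 2: δ(r0, □) = (r1, 1, R) → 1[r1]1000
Step 3: δ(r1, 1) = (r0, □, R) → 1□[r0]000
Step 4: δ(r0, 0) = (r0, 1, L) → 1[r0]□100
Step 5: δ(r0, □) = (r1, 1, R) → 11[r1]100
Step 6: δ(r1, 1) = (r0, □, R) → 11□[r0]00
Step 7: δ(r0, 0) = (r0, 1, L) → 11[r0]□10
Step 8: δ(r0, □) = (r1, 1, R) → 111[r1]10
Step 9: δ(r1, 1) = (r0, □, R) → 111□[r0]0
Step 10: δ(r0, 0) = (r0, 1, L) → 111[r0]□1
Step 11: δ(r0, □) = (r1, 1, R) → 1111[r1]1
Step 12: δ(r1, 1) = (r0, □, R) → 1111□[r0]□
Step 13: δ(r0, □) = (r1, 1, R) → 1111□1[r1]□
Step 14: δ(r1, □) = (rR, □, L) → 1111□[rR]1□

The machine reaches the reject state rR and halts.

Answer: Reject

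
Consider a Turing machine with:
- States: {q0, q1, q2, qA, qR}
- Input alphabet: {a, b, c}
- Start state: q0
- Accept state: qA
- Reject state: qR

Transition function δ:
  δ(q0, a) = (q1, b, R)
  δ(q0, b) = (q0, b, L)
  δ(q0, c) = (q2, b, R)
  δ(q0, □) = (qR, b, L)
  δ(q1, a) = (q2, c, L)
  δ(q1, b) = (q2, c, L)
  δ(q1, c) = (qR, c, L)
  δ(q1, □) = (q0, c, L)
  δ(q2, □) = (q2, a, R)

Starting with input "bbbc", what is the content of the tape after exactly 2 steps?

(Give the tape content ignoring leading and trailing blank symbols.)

Execution trace:
Initial: [q0]bbbc
Step 1: δ(q0, b) = (q0, b, L) → [q0]□bbbc
Step 2: δ(q0, □) = (qR, b, L) → [qR]□bbbbc

The machine reaches the reject state qR and halts.

After 2 steps, the tape (ignoring leading/trailing blanks) is: bbbbc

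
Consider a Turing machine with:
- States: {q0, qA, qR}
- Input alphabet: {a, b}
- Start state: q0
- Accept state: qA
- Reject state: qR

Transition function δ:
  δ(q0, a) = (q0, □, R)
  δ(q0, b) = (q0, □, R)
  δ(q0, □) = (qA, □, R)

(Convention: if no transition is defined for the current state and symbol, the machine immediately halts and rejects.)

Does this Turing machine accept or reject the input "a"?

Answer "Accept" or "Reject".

Execution trace:
Initial: [q0]a
Step 1: δ(q0, a) = (q0, □, R) → □[q0]□
Step 2: δ(q0, □) = (qA, □, R) → □□[qA]□

The machine reaches the accept state qA and halts.

Answer: Accept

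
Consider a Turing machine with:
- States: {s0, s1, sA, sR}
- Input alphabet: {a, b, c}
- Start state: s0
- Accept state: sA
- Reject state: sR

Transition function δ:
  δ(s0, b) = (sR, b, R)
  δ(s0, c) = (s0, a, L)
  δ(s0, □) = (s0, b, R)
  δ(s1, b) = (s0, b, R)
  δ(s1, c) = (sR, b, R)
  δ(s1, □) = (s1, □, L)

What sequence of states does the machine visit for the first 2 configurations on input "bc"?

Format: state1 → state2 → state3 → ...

Execution trace:
Initial: [s0]bc
Step 1: δ(s0, b) = (sR, b, R) → b[sR]c

The machine reaches the reject state sR and halts.

State sequence: s0 → sR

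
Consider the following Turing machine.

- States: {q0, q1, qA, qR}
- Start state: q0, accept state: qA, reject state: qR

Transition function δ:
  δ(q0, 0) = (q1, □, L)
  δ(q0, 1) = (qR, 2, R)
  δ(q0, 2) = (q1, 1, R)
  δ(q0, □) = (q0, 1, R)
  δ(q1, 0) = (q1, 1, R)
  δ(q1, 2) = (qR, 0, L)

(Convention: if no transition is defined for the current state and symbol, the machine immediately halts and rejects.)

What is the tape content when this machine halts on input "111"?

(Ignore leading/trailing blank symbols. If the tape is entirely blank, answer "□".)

Execution trace:
Initial: [q0]111
Step 1: δ(q0, 1) = (qR, 2, R) → 2[qR]11

The machine reaches the reject state qR and halts.

Final tape (ignoring leading/trailing blanks): 211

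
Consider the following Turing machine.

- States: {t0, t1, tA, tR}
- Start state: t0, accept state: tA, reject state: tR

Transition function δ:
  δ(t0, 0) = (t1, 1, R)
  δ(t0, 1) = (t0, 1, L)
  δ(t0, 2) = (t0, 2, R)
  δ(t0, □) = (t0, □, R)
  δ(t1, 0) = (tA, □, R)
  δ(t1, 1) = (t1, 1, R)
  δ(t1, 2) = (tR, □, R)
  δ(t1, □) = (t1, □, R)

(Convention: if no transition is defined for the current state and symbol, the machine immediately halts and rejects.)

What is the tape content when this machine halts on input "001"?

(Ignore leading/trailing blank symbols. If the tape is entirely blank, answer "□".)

Execution trace:
Initial: [t0]001
Step 1: δ(t0, 0) = (t1, 1, R) → 1[t1]01
Step 2: δ(t1, 0) = (tA, □, R) → 1□[tA]1

The machine reaches the accept state tA and halts.

Final tape (ignoring leading/trailing blanks): 1□1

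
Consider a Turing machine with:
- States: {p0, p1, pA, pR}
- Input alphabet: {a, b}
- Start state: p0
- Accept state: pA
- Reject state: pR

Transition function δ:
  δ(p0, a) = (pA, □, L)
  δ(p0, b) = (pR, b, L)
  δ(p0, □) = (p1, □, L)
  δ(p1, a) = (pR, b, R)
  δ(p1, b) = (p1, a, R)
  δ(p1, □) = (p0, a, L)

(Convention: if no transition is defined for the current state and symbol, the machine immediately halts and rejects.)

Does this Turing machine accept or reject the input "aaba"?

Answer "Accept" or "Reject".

Execution trace:
Initial: [p0]aaba
Step 1: δ(p0, a) = (pA, □, L) → [pA]□□aba

The machine reaches the accept state pA and halts.

Answer: Accept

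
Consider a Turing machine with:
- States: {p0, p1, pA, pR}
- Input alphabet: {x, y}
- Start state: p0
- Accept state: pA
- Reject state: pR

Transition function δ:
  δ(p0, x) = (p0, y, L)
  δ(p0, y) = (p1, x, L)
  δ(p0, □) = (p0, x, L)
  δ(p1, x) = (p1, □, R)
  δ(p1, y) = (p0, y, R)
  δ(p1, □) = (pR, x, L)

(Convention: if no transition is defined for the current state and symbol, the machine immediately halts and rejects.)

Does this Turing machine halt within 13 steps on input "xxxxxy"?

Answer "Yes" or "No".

Execution trace:
Initial: [p0]xxxxxy
Step 1: δ(p0, x) = (p0, y, L) → [p0]□yxxxxy
Step 2: δ(p0, □) = (p0, x, L) → [p0]□xyxxxxy
Step 3: δ(p0, □) = (p0, x, L) → [p0]□xxyxxxxy
Step 4: δ(p0, □) = (p0, x, L) → [p0]□xxxyxxxxy
Step 5: δ(p0, □) = (p0, x, L) → [p0]□xxxxyxxxxy
Step 6: δ(p0, □) = (p0, x, L) → [p0]□xxxxxyxxxxy
Step 7: δ(p0, □) = (p0, x, L) → [p0]□xxxxxxyxxxxy
Step 8: δ(p0, □) = (p0, x, L) → [p0]□xxxxxxxyxxxxy
Step 9: δ(p0, □) = (p0, x, L) → [p0]□xxxxxxxxyxxxxy
Step 10: δ(p0, □) = (p0, x, L) → [p0]□xxxxxxxxxyxxxxy
Step 11: δ(p0, □) = (p0, x, L) → [p0]□xxxxxxxxxxyxxxxy
Step 12: δ(p0, □) = (p0, x, L) → [p0]□xxxxxxxxxxxyxxxxy
Step 13: δ(p0, □) = (p0, x, L) → [p0]□xxxxxxxxxxxxyxxxxy

The machine has not reached a halting state after 13 steps.
The machine did not halt within the 13-step bound.

Answer: No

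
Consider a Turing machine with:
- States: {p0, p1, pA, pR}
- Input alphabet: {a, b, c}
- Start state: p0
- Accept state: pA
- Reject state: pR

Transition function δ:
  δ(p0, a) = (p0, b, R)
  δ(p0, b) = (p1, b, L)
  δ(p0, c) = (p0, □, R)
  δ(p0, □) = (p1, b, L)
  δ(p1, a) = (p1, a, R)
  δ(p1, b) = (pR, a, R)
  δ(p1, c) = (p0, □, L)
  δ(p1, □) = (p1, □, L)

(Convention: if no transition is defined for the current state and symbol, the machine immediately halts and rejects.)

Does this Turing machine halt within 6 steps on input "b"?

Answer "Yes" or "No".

Execution trace:
Initial: [p0]b
Step 1: δ(p0, b) = (p1, b, L) → [p1]□b
Step 2: δ(p1, □) = (p1, □, L) → [p1]□□b
Step 3: δ(p1, □) = (p1, □, L) → [p1]□□□b
Step 4: δ(p1, □) = (p1, □, L) → [p1]□□□□b
Step 5: δ(p1, □) = (p1, □, L) → [p1]□□□□□b
Step 6: δ(p1, □) = (p1, □, L) → [p1]□□□□□□b

The machine has not reached a halting state after 6 steps.
The machine did not halt within the 6-step bound.

Answer: No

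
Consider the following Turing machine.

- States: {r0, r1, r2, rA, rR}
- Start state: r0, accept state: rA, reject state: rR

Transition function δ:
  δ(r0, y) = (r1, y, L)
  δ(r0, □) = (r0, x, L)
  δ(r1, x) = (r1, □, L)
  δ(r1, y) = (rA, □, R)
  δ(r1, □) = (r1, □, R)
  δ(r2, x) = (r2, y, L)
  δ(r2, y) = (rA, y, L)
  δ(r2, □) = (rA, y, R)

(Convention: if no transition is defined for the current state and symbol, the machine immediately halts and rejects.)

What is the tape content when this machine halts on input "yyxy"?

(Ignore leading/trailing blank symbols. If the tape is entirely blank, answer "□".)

Execution trace:
Initial: [r0]yyxy
Step 1: δ(r0, y) = (r1, y, L) → [r1]□yyxy
Step 2: δ(r1, □) = (r1, □, R) → □[r1]yyxy
Step 3: δ(r1, y) = (rA, □, R) → □□[rA]yxy

The machine reaches the accept state rA and halts.

Final tape (ignoring leading/trailing blanks): yxy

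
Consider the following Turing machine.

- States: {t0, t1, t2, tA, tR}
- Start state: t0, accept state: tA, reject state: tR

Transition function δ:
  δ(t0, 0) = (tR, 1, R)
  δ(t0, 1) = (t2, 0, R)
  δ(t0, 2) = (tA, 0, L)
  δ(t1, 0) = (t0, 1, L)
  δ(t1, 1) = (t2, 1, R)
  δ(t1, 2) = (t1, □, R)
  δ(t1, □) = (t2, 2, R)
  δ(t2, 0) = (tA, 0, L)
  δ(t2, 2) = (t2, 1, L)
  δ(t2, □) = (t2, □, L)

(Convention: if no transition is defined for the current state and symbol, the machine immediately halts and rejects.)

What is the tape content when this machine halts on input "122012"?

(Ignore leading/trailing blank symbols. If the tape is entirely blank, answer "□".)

Execution trace:
Initial: [t0]122012
Step 1: δ(t0, 1) = (t2, 0, R) → 0[t2]22012
Step 2: δ(t2, 2) = (t2, 1, L) → [t2]012012
Step 3: δ(t2, 0) = (tA, 0, L) → [tA]□012012

The machine reaches the accept state tA and halts.

Final tape (ignoring leading/trailing blanks): 012012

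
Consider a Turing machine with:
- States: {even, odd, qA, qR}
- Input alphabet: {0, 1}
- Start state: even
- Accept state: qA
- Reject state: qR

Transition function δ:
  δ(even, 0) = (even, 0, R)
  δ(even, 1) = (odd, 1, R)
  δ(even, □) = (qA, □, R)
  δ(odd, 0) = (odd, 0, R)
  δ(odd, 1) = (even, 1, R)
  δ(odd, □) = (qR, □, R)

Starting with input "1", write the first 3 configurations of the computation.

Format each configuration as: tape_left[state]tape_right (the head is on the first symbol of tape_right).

Transitions applied:
Step 1: δ(even, 1) = (odd, 1, R)
Step 2: δ(odd, □) = (qR, □, R)

The first 3 configurations are:
[even]1 ⊢ 1[odd]□ ⊢ 1□[qR]□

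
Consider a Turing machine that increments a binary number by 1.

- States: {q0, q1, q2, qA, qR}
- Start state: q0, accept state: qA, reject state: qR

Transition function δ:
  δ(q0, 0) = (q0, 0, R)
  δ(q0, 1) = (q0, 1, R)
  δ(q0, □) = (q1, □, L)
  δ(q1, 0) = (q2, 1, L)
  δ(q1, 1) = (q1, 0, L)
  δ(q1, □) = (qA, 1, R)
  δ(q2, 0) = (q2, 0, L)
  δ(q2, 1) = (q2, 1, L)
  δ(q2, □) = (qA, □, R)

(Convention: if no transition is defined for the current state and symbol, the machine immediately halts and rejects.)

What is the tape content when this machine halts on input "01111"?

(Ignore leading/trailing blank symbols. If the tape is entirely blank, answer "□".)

Execution trace:
Initial: [q0]01111
Step 1: δ(q0, 0) = (q0, 0, R) → 0[q0]1111
Step 2: δ(q0, 1) = (q0, 1, R) → 01[q0]111
Step 3: δ(q0, 1) = (q0, 1, R) → 011[q0]11
Step 4: δ(q0, 1) = (q0, 1, R) → 0111[q0]1
Step 5: δ(q0, 1) = (q0, 1, R) → 01111[q0]□
Step 6: δ(q0, □) = (q1, □, L) → 0111[q1]1□
Step 7: δ(q1, 1) = (q1, 0, L) → 011[q1]10□
Step 8: δ(q1, 1) = (q1, 0, L) → 01[q1]100□
Step 9: δ(q1, 1) = (q1, 0, L) → 0[q1]1000□
Step 10: δ(q1, 1) = (q1, 0, L) → [q1]00000□
Step 11: δ(q1, 0) = (q2, 1, L) → [q2]□10000□
Step 12: δ(q2, □) = (qA, □, R) → □[qA]10000□

The machine reaches the accept state qA and halts.

Final tape (ignoring leading/trailing blanks): 10000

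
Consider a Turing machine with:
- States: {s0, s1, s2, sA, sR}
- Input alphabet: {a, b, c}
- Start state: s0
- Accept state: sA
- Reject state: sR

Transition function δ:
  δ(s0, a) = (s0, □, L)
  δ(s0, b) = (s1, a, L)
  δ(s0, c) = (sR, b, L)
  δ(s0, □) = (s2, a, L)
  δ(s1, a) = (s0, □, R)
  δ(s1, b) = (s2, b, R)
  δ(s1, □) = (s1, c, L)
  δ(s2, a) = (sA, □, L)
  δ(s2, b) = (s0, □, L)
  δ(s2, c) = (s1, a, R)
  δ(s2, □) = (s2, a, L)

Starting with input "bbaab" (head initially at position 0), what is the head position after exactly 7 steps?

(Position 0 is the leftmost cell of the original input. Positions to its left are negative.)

Execution trace (head position shown):
Step 0: [s0]bbaab  (head at position 0)
Step 1: move left → [s1]□abaab  (head at position -1)
Step 2: move left → [s1]□cabaab  (head at position -2)
Step 3: move left → [s1]□ccabaab  (head at position -3)
Step 4: move left → [s1]□cccabaab  (head at position -4)
Step 5: move left → [s1]□ccccabaab  (head at position -5)
Step 6: move left → [s1]□cccccabaab  (head at position -6)
Step 7: move left → [s1]□ccccccabaab  (head at position -7)

After 7 steps, the head is at position -7.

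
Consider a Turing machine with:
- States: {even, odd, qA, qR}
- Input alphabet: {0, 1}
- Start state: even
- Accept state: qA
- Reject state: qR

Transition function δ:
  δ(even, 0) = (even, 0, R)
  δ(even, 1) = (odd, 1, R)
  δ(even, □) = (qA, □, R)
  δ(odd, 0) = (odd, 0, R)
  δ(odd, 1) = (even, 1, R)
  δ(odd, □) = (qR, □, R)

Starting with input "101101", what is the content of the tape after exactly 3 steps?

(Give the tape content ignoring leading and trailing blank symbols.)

Execution trace:
Initial: [even]101101
Step 1: δ(even, 1) = (odd, 1, R) → 1[odd]01101
Step 2: δ(odd, 0) = (odd, 0, R) → 10[odd]1101
Step 3: δ(odd, 1) = (even, 1, R) → 101[even]101

After 3 steps, the tape (ignoring leading/trailing blanks) is: 101101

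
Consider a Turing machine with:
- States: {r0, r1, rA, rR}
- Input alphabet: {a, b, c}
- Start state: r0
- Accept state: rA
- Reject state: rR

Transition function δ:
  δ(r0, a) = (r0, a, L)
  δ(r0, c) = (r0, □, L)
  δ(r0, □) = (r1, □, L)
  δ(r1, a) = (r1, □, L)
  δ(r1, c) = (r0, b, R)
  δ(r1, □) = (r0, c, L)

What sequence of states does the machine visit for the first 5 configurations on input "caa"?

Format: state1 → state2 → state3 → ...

Execution trace:
Initial: [r0]caa
Step 1: δ(r0, c) = (r0, □, L) → [r0]□□aa
Step 2: δ(r0, □) = (r1, □, L) → [r1]□□□aa
Step 3: δ(r1, □) = (r0, c, L) → [r0]□c□□aa
Step 4: δ(r0, □) = (r1, □, L) → [r1]□□c□□aa

State sequence: r0 → r0 → r1 → r0 → r1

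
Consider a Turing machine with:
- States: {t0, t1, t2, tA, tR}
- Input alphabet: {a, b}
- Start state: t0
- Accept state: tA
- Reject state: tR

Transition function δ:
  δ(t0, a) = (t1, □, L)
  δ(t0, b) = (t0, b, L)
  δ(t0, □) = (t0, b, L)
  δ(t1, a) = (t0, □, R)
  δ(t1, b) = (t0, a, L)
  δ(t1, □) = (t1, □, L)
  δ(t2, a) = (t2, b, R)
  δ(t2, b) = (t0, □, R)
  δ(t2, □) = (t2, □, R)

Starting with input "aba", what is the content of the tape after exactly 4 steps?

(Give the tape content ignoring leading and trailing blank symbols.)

Execution trace:
Initial: [t0]aba
Step 1: δ(t0, a) = (t1, □, L) → [t1]□□ba
Step 2: δ(t1, □) = (t1, □, L) → [t1]□□□ba
Step 3: δ(t1, □) = (t1, □, L) → [t1]□□□□ba
Step 4: δ(t1, □) = (t1, □, L) → [t1]□□□□□ba

After 4 steps, the tape (ignoring leading/trailing blanks) is: ba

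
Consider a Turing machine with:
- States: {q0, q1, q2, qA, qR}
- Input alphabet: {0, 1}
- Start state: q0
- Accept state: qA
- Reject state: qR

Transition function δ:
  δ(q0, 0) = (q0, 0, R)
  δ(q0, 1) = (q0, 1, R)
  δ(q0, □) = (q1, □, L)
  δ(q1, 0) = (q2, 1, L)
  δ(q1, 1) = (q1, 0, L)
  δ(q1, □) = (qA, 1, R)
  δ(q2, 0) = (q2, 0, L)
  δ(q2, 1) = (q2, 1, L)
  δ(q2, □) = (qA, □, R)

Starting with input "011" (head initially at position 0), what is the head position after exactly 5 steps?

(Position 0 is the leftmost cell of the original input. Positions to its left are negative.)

Execution trace (head position shown):
Step 0: [q0]011  (head at position 0)
Step 1: move right → 0[q0]11  (head at position 1)
Step 2: move right → 01[q0]1  (head at position 2)
Step 3: move right → 011[q0]□  (head at position 3)
Step 4: move left → 01[q1]1□  (head at position 2)
Step 5: move left → 0[q1]10□  (head at position 1)

After 5 steps, the head is at position 1.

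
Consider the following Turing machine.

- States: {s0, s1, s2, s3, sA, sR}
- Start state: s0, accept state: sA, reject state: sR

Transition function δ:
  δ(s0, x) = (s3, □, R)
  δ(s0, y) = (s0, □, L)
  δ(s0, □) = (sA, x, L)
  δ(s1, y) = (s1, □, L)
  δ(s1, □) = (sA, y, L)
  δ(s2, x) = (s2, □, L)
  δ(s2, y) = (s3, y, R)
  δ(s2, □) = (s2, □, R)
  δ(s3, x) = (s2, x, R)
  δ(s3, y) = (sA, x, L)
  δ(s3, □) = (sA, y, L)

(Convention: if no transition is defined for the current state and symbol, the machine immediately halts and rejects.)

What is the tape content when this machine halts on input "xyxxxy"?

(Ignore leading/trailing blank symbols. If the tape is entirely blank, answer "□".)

Execution trace:
Initial: [s0]xyxxxy
Step 1: δ(s0, x) = (s3, □, R) → □[s3]yxxxy
Step 2: δ(s3, y) = (sA, x, L) → [sA]□xxxxy

The machine reaches the accept state sA and halts.

Final tape (ignoring leading/trailing blanks): xxxxy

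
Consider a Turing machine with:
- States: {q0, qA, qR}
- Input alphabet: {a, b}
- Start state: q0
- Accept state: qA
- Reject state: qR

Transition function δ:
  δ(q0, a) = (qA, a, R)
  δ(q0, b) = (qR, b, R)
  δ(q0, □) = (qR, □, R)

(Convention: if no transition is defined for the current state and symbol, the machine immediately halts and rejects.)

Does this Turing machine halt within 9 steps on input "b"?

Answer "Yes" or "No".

Execution trace:
Initial: [q0]b
Step 1: δ(q0, b) = (qR, b, R) → b[qR]□

The machine reaches the reject state qR and halts.
The machine halted after 1 step (within the 9-step bound).

Answer: Yes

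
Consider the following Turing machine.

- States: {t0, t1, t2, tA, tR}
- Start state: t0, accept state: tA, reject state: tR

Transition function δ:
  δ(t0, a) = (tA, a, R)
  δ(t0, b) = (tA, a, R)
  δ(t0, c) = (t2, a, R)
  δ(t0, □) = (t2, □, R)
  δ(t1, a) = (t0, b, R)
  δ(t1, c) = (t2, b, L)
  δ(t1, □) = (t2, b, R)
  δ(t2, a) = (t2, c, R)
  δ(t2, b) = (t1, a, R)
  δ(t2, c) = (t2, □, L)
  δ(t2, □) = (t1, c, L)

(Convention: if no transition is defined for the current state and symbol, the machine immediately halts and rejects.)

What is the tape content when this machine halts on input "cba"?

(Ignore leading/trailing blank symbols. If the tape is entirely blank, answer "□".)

Execution trace:
Initial: [t0]cba
Step 1: δ(t0, c) = (t2, a, R) → a[t2]ba
Step 2: δ(t2, b) = (t1, a, R) → aa[t1]a
Step 3: δ(t1, a) = (t0, b, R) → aab[t0]□
Step 4: δ(t0, □) = (t2, □, R) → aab□[t2]□
Step 5: δ(t2, □) = (t1, c, L) → aab[t1]□c
Step 6: δ(t1, □) = (t2, b, R) → aabb[t2]c
Step 7: δ(t2, c) = (t2, □, L) → aab[t2]b□
Step 8: δ(t2, b) = (t1, a, R) → aaba[t1]□
Step 9: δ(t1, □) = (t2, b, R) → aabab[t2]□
Step 10: δ(t2, □) = (t1, c, L) → aaba[t1]bc

No transition is defined for δ(t1, b). By convention the machine halts and rejects.

Final tape (ignoring leading/trailing blanks): aababc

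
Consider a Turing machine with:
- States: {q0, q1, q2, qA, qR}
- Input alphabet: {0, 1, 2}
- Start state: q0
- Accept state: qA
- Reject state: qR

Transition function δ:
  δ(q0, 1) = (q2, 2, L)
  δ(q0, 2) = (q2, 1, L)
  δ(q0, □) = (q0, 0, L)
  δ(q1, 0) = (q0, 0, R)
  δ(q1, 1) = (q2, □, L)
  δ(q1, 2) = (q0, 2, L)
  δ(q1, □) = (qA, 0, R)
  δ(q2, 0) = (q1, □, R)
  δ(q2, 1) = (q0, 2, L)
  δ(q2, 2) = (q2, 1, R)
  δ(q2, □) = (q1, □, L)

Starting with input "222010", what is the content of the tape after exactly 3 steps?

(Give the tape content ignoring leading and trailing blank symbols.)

Execution trace:
Initial: [q0]222010
Step 1: δ(q0, 2) = (q2, 1, L) → [q2]□122010
Step 2: δ(q2, □) = (q1, □, L) → [q1]□□122010
Step 3: δ(q1, □) = (qA, 0, R) → 0[qA]□122010

The machine reaches the accept state qA and halts.

After 3 steps, the tape (ignoring leading/trailing blanks) is: 0□122010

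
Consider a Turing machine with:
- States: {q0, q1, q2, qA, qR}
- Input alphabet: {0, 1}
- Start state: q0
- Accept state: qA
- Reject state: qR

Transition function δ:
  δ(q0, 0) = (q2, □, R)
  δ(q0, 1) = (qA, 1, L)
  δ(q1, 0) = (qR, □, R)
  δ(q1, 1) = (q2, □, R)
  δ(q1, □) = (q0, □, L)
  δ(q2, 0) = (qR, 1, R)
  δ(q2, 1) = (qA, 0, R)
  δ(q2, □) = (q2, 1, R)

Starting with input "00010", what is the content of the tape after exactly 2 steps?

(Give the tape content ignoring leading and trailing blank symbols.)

Execution trace:
Initial: [q0]00010
Step 1: δ(q0, 0) = (q2, □, R) → □[q2]0010
Step 2: δ(q2, 0) = (qR, 1, R) → □1[qR]010

The machine reaches the reject state qR and halts.

After 2 steps, the tape (ignoring leading/trailing blanks) is: 1010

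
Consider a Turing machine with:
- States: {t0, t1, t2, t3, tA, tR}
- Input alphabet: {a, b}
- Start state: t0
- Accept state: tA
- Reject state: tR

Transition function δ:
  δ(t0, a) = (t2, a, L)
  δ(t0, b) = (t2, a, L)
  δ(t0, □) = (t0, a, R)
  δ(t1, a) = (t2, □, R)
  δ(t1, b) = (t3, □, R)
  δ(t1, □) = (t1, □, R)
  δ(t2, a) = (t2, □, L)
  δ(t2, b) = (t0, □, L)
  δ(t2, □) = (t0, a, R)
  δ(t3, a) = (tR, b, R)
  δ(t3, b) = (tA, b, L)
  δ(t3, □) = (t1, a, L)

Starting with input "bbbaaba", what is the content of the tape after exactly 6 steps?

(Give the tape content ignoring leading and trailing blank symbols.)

Execution trace:
Initial: [t0]bbbaaba
Step 1: δ(t0, b) = (t2, a, L) → [t2]□abbaaba
Step 2: δ(t2, □) = (t0, a, R) → a[t0]abbaaba
Step 3: δ(t0, a) = (t2, a, L) → [t2]aabbaaba
Step 4: δ(t2, a) = (t2, □, L) → [t2]□□abbaaba
Step 5: δ(t2, □) = (t0, a, R) → a[t0]□abbaaba
Step 6: δ(t0, □) = (t0, a, R) → aa[t0]abbaaba

After 6 steps, the tape (ignoring leading/trailing blanks) is: aaabbaaba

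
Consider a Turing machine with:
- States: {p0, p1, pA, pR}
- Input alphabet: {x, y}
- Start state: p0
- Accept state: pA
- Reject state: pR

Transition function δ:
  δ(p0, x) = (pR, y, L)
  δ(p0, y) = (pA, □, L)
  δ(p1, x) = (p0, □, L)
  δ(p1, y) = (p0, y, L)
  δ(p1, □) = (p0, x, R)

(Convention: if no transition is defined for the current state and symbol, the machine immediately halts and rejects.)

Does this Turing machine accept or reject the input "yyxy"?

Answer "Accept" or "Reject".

Execution trace:
Initial: [p0]yyxy
Step 1: δ(p0, y) = (pA, □, L) → [pA]□□yxy

The machine reaches the accept state pA and halts.

Answer: Accept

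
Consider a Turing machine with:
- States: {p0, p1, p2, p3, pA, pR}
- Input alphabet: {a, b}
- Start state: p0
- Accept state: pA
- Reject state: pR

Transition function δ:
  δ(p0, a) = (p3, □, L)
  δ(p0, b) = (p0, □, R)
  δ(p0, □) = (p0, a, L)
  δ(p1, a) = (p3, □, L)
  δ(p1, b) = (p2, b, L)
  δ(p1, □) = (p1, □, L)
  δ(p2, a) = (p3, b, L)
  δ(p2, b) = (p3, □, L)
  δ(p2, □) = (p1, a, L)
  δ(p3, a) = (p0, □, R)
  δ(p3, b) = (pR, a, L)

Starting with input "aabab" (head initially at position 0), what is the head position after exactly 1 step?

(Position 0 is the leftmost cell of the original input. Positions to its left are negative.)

Execution trace (head position shown):
Step 0: [p0]aabab  (head at position 0)
Step 1: move left → [p3]□□abab  (head at position -1)

After 1 step, the head is at position -1.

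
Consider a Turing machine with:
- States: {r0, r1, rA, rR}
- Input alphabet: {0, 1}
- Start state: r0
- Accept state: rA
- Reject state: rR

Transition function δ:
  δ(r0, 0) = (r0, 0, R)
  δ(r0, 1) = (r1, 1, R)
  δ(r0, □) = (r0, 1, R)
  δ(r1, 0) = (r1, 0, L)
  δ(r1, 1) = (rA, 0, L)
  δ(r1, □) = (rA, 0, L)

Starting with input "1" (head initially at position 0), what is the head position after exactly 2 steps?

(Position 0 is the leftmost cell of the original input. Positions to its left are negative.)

Execution trace (head position shown):
Step 0: [r0]1  (head at position 0)
Step 1: move right → 1[r1]□  (head at position 1)
Step 2: move left → [rA]10  (head at position 0)

After 2 steps, the head is at position 0.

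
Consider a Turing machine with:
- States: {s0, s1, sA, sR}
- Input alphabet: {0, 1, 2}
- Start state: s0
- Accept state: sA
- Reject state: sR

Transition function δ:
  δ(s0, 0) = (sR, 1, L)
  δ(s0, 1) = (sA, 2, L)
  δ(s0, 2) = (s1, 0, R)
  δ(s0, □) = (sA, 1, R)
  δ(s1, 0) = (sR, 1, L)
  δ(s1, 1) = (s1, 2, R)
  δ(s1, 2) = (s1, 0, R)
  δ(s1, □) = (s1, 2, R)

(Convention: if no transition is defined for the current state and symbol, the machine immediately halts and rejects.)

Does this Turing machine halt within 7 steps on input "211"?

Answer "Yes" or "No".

Execution trace:
Initial: [s0]211
Step 1: δ(s0, 2) = (s1, 0, R) → 0[s1]11
Step 2: δ(s1, 1) = (s1, 2, R) → 02[s1]1
Step 3: δ(s1, 1) = (s1, 2, R) → 022[s1]□
Step 4: δ(s1, □) = (s1, 2, R) → 0222[s1]□
Step 5: δ(s1, □) = (s1, 2, R) → 02222[s1]□
Step 6: δ(s1, □) = (s1, 2, R) → 022222[s1]□
Step 7: δ(s1, □) = (s1, 2, R) → 0222222[s1]□

The machine has not reached a halting state after 7 steps.
The machine did not halt within the 7-step bound.

Answer: No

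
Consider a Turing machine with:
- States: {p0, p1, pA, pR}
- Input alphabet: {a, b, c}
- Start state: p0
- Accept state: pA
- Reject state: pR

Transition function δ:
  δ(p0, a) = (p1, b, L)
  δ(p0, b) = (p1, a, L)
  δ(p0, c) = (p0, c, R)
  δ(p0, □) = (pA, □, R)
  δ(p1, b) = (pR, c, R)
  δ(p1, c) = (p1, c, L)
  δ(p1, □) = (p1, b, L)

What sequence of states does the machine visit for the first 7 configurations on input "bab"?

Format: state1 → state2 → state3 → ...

Execution trace:
Initial: [p0]bab
Step 1: δ(p0, b) = (p1, a, L) → [p1]□aab
Step 2: δ(p1, □) = (p1, b, L) → [p1]□baab
Step 3: δ(p1, □) = (p1, b, L) → [p1]□bbaab
Step 4: δ(p1, □) = (p1, b, L) → [p1]□bbbaab
Step 5: δ(p1, □) = (p1, b, L) → [p1]□bbbbaab
Step 6: δ(p1, □) = (p1, b, L) → [p1]□bbbbbaab

State sequence: p0 → p1 → p1 → p1 → p1 → p1 → p1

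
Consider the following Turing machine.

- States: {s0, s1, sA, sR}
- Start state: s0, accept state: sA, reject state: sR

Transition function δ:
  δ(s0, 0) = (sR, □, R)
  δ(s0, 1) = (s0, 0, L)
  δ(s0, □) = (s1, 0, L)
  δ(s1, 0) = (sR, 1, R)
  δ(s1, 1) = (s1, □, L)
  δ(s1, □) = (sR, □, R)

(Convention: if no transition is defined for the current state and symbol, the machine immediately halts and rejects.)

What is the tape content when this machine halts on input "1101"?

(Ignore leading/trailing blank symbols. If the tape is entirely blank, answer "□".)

Execution trace:
Initial: [s0]1101
Step 1: δ(s0, 1) = (s0, 0, L) → [s0]□0101
Step 2: δ(s0, □) = (s1, 0, L) → [s1]□00101
Step 3: δ(s1, □) = (sR, □, R) → □[sR]00101

The machine reaches the reject state sR and halts.

Final tape (ignoring leading/trailing blanks): 00101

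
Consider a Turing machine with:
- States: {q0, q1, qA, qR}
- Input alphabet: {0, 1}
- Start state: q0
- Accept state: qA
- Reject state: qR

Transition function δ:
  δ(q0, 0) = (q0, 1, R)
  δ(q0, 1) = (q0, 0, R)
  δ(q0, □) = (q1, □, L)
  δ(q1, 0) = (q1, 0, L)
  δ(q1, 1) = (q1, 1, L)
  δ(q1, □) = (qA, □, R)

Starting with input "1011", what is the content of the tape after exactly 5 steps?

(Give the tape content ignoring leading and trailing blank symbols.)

Execution trace:
Initial: [q0]1011
Step 1: δ(q0, 1) = (q0, 0, R) → 0[q0]011
Step 2: δ(q0, 0) = (q0, 1, R) → 01[q0]11
Step 3: δ(q0, 1) = (q0, 0, R) → 010[q0]1
Step 4: δ(q0, 1) = (q0, 0, R) → 0100[q0]□
Step 5: δ(q0, □) = (q1, □, L) → 010[q1]0□

After 5 steps, the tape (ignoring leading/trailing blanks) is: 0100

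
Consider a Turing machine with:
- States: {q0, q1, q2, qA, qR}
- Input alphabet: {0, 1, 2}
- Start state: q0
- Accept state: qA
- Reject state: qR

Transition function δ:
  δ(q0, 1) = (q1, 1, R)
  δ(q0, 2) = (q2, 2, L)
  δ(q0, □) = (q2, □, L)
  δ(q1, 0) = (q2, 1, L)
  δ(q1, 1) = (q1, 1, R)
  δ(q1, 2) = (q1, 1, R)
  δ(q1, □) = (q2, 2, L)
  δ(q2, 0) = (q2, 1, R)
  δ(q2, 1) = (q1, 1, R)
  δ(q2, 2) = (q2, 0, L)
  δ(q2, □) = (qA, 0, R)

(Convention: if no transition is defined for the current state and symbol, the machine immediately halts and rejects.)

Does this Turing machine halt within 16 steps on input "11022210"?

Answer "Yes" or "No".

Execution trace:
Initial: [q0]11022210
Step 1: δ(q0, 1) = (q1, 1, R) → 1[q1]1022210
Step 2: δ(q1, 1) = (q1, 1, R) → 11[q1]022210
Step 3: δ(q1, 0) = (q2, 1, L) → 1[q2]1122210
Step 4: δ(q2, 1) = (q1, 1, R) → 11[q1]122210
Step 5: δ(q1, 1) = (q1, 1, R) → 111[q1]22210
Step 6: δ(q1, 2) = (q1, 1, R) → 1111[q1]2210
Step 7: δ(q1, 2) = (q1, 1, R) → 11111[q1]210
Step 8: δ(q1, 2) = (q1, 1, R) → 111111[q1]10
Step 9: δ(q1, 1) = (q1, 1, R) → 1111111[q1]0
Step 10: δ(q1, 0) = (q2, 1, L) → 111111[q2]11
Step 11: δ(q2, 1) = (q1, 1, R) → 1111111[q1]1
Step 12: δ(q1, 1) = (q1, 1, R) → 11111111[q1]□
Step 13: δ(q1, □) = (q2, 2, L) → 1111111[q2]12
Step 14: δ(q2, 1) = (q1, 1, R) → 11111111[q1]2
Step 15: δ(q1, 2) = (q1, 1, R) → 111111111[q1]□
Step 16: δ(q1, □) = (q2, 2, L) → 11111111[q2]12

The machine has not reached a halting state after 16 steps.
The machine did not halt within the 16-step bound.

Answer: No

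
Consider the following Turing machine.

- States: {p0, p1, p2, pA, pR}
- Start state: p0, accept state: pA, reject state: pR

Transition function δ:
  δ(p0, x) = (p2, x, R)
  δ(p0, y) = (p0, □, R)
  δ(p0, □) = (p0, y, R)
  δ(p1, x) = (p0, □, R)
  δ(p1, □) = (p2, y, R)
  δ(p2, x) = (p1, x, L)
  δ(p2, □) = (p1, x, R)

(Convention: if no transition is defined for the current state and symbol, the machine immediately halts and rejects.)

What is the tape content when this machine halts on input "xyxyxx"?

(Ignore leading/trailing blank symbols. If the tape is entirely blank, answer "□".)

Execution trace:
Initial: [p0]xyxyxx
Step 1: δ(p0, x) = (p2, x, R) → x[p2]yxyxx

No transition is defined for δ(p2, y). By convention the machine halts and rejects.

Final tape (ignoring leading/trailing blanks): xyxyxx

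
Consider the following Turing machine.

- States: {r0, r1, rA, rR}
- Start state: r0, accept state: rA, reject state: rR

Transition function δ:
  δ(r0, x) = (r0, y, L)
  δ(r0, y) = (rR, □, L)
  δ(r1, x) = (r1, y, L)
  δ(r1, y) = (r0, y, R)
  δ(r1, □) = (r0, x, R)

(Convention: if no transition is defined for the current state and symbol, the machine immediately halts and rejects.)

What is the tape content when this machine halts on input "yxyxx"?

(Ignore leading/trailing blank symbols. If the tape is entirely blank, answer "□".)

Execution trace:
Initial: [r0]yxyxx
Step 1: δ(r0, y) = (rR, □, L) → [rR]□□xyxx

The machine reaches the reject state rR and halts.

Final tape (ignoring leading/trailing blanks): xyxx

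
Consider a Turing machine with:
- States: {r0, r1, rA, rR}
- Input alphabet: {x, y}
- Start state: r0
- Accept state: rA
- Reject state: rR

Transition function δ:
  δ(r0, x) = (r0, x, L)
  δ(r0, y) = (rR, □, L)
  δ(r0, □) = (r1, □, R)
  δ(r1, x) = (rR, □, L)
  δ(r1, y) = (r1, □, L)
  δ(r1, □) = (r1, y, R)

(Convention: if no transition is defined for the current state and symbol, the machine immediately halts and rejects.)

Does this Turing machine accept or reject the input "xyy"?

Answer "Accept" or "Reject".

Execution trace:
Initial: [r0]xyy
Step 1: δ(r0, x) = (r0, x, L) → [r0]□xyy
Step 2: δ(r0, □) = (r1, □, R) → □[r1]xyy
Step 3: δ(r1, x) = (rR, □, L) → [rR]□□yy

The machine reaches the reject state rR and halts.

Answer: Reject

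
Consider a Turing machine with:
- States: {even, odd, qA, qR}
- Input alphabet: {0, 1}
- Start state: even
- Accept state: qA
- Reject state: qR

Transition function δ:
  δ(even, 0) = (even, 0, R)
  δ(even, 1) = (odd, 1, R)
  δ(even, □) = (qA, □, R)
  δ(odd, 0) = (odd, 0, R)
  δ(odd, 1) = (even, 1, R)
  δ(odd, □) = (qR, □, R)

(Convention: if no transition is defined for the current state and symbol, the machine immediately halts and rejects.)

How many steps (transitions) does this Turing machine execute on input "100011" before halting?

Execution trace:
Initial: [even]100011
Step 1: δ(even, 1) = (odd, 1, R) → 1[odd]00011
Step 2: δ(odd, 0) = (odd, 0, R) → 10[odd]0011
Step 3: δ(odd, 0) = (odd, 0, R) → 100[odd]011
Step 4: δ(odd, 0) = (odd, 0, R) → 1000[odd]11
Step 5: δ(odd, 1) = (even, 1, R) → 10001[even]1
Step 6: δ(even, 1) = (odd, 1, R) → 100011[odd]□
Step 7: δ(odd, □) = (qR, □, R) → 100011□[qR]□

The machine reaches the reject state qR and halts.

The machine executed 7 steps before halting.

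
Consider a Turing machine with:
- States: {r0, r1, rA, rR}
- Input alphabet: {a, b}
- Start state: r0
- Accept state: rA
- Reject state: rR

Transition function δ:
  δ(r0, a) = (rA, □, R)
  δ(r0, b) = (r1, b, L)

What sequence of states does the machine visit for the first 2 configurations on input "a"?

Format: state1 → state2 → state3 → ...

Execution trace:
Initial: [r0]a
Step 1: δ(r0, a) = (rA, □, R) → □[rA]□

The machine reaches the accept state rA and halts.

State sequence: r0 → rA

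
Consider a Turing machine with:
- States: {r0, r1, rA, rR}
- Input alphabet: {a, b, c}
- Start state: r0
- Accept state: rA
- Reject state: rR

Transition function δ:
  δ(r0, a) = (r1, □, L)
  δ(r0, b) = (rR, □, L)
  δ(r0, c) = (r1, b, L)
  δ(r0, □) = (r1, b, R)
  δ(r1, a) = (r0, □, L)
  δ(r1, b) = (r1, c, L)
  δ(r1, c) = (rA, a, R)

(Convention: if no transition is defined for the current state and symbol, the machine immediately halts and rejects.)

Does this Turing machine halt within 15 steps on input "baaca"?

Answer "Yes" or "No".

Execution trace:
Initial: [r0]baaca
Step 1: δ(r0, b) = (rR, □, L) → [rR]□□aaca

The machine reaches the reject state rR and halts.
The machine halted after 1 step (within the 15-step bound).

Answer: Yes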